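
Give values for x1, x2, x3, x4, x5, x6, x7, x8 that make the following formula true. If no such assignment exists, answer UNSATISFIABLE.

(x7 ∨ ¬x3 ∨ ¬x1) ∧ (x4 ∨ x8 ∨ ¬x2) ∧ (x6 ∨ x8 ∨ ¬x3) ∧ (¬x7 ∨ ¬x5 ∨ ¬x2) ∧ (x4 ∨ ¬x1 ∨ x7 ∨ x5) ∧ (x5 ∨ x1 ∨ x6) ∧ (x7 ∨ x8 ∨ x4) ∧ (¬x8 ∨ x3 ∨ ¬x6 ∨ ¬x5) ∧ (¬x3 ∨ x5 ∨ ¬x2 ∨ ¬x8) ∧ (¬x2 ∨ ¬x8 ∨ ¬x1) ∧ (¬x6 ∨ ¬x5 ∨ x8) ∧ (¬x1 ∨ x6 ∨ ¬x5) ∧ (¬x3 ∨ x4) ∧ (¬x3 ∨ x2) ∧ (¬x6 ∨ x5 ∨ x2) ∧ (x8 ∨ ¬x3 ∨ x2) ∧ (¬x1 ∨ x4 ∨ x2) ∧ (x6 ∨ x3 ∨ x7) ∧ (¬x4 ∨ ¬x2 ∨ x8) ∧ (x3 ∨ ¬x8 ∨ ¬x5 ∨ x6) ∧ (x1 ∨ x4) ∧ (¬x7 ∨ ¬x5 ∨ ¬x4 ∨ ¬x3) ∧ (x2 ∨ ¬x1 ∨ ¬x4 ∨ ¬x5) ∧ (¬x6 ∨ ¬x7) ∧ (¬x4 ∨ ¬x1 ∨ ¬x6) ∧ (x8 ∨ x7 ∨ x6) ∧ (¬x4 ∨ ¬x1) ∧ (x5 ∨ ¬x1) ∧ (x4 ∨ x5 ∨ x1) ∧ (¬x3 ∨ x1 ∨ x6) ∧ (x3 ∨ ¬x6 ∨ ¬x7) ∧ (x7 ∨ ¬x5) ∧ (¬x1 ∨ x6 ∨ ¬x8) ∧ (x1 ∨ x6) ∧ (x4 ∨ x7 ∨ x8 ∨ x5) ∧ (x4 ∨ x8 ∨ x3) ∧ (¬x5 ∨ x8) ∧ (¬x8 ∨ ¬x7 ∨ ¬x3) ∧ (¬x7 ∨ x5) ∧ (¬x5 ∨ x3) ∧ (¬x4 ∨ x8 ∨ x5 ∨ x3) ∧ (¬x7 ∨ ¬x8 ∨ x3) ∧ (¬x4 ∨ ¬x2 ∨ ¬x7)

Case x3 = False:
(¬x5) alone gives x5 = False.
(¬x1) alone gives x1 = False.
(x6) alone gives x6 = True.
(x2) alone gives x2 = True.
(x4) alone gives x4 = True.
(x8) alone gives x8 = True.
(¬x7) alone gives x7 = False.
This assignment satisfies each clause.

x1: False, x2: True, x3: False, x4: True, x5: False, x6: True, x7: False, x8: True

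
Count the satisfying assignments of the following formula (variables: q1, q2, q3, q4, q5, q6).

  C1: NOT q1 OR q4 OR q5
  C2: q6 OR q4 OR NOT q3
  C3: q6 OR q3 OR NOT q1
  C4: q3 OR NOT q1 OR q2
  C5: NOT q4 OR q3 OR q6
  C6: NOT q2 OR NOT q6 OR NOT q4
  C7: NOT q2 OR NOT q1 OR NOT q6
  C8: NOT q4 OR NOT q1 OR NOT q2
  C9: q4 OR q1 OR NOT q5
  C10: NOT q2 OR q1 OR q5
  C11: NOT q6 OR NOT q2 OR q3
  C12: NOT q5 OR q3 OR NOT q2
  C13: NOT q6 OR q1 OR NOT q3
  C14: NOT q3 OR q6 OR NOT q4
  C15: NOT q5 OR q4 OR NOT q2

7

There are 2^6 = 64 truth assignments over (q1, q2, q3, q4, q5, q6).
Split on q3. With q3 = true, the clauses containing q3 are satisfied and NOT q3 drops from the rest; 3 of the 2^5 = 32 assignments to the other variables satisfy what remains.
With q3 = false, by the same count on the reduced clause set, 4 assignments work.
Total: 3 + 4 = 7.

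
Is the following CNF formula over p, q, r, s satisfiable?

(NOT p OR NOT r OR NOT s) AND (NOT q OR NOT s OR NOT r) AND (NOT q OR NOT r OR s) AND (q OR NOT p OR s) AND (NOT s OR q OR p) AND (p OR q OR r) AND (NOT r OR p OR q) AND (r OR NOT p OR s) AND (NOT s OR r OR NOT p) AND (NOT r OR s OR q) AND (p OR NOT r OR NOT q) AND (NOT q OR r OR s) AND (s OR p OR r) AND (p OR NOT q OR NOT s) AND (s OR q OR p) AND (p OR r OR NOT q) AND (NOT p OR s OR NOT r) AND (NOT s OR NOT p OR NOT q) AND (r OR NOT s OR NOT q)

Branch on p: set p = false.
Branch on s: set s = false.
(r) alone gives r = true.
(NOT q) alone gives q = false.
Now (q) is unsatisfied and unit — conflict.
So s must be the other value — set s = true.
(q) alone gives q = true.
Now (NOT q) is unsatisfied and unit — conflict.
Both values of s lead to a conflict.
So p must be the other value — set p = true.
Branch on r: set r = false.
(s) alone gives s = true.
Now (NOT s) is unsatisfied and unit — conflict.
So r must be the other value — set r = true.
(NOT s) alone gives s = false.
Now (s) is unsatisfied and unit — conflict.
Both values of r lead to a conflict.
Both values of p lead to a conflict.
No assignment satisfies every clause.

Unsatisfiable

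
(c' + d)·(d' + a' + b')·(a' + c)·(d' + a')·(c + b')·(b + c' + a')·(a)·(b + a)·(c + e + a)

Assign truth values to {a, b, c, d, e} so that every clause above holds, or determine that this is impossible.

UNSATISFIABLE

From the singleton clause (a), a = 1.
From the singleton clause (c), c = 1.
From the singleton clause (d), d = 1.
That conflicts with the unit clause (d').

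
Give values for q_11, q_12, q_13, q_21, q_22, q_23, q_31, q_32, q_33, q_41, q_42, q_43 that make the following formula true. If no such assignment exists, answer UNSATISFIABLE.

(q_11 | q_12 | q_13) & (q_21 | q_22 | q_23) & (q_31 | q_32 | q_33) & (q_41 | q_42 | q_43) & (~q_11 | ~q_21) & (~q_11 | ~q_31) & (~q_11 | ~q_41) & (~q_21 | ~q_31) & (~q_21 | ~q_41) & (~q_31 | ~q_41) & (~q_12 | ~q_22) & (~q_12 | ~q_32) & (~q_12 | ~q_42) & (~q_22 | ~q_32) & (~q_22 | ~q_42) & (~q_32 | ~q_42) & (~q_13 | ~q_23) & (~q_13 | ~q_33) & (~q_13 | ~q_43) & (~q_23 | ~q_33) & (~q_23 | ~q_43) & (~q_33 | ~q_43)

UNSATISFIABLE

Suppose q_11 = 0.
Suppose q_12 = 1.
The clause (~q_22) is unit, so q_22 = 0.
The clause (~q_32) is unit, so q_32 = 0.
The clause (~q_42) is unit, so q_42 = 0.
Suppose q_21 = 1.
The clause (~q_31) is unit, so q_31 = 0.
The clause (q_33) is unit, so q_33 = 1.
The clause (~q_41) is unit, so q_41 = 0.
The clause (q_43) is unit, so q_43 = 1.
Now (~q_43) is unsatisfied and unit — conflict.
That branch fails; take q_21 = 0 instead.
The clause (q_23) is unit, so q_23 = 1.
The clause (~q_13) is unit, so q_13 = 0.
The clause (~q_33) is unit, so q_33 = 0.
The clause (q_31) is unit, so q_31 = 1.
The clause (~q_41) is unit, so q_41 = 0.
The clause (q_43) is unit, so q_43 = 1.
Now (~q_43) is unsatisfied and unit — conflict.
Either choice for q_21 ends in contradiction.
That branch fails; take q_12 = 0 instead.
The clause (q_13) is unit, so q_13 = 1.
The clause (~q_23) is unit, so q_23 = 0.
The clause (~q_33) is unit, so q_33 = 0.
The clause (~q_43) is unit, so q_43 = 0.
Suppose q_21 = 1.
The clause (~q_31) is unit, so q_31 = 0.
The clause (q_32) is unit, so q_32 = 1.
The clause (~q_41) is unit, so q_41 = 0.
The clause (q_42) is unit, so q_42 = 1.
Now (~q_42) is unsatisfied and unit — conflict.
That branch fails; take q_21 = 0 instead.
The clause (q_22) is unit, so q_22 = 1.
The clause (~q_32) is unit, so q_32 = 0.
The clause (q_31) is unit, so q_31 = 1.
The clause (~q_41) is unit, so q_41 = 0.
The clause (q_42) is unit, so q_42 = 1.
Now (~q_42) is unsatisfied and unit — conflict.
Either choice for q_21 ends in contradiction.
Either choice for q_12 ends in contradiction.
That branch fails; take q_11 = 1 instead.
The clause (~q_21) is unit, so q_21 = 0.
The clause (~q_31) is unit, so q_31 = 0.
The clause (~q_41) is unit, so q_41 = 0.
Suppose q_22 = 1.
The clause (~q_12) is unit, so q_12 = 0.
The clause (~q_32) is unit, so q_32 = 0.
The clause (q_33) is unit, so q_33 = 1.
The clause (~q_42) is unit, so q_42 = 0.
The clause (q_43) is unit, so q_43 = 1.
Now (~q_43) is unsatisfied and unit — conflict.
That branch fails; take q_22 = 0 instead.
The clause (q_23) is unit, so q_23 = 1.
The clause (~q_13) is unit, so q_13 = 0.
The clause (~q_33) is unit, so q_33 = 0.
The clause (q_32) is unit, so q_32 = 1.
The clause (~q_12) is unit, so q_12 = 0.
The clause (~q_42) is unit, so q_42 = 0.
The clause (q_43) is unit, so q_43 = 1.
Now (~q_43) is unsatisfied and unit — conflict.
Either choice for q_22 ends in contradiction.
Either choice for q_11 ends in contradiction.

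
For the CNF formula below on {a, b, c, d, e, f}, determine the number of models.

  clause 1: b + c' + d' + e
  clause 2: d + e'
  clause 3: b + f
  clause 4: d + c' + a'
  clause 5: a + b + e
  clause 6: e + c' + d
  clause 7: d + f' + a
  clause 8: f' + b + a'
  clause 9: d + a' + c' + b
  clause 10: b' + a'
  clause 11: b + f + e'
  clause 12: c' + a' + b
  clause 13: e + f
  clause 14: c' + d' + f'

There are 2^6 = 64 truth assignments over (a, b, c, d, e, f).
Split on f. With f = 1, the clauses containing f are satisfied and f' drops from the rest; 3 of the 2^5 = 32 assignments to the other variables satisfy what remains.
With f = 0, by the same count on the reduced clause set, 2 assignments work.
(One model: a=F, b=F, c=F, d=T, e=T, f=T.)
Total: 3 + 2 = 5.

5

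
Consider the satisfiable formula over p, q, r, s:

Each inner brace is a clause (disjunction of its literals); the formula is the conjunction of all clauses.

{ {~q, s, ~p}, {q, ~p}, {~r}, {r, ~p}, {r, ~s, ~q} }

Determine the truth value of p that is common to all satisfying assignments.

False

Suppose p = 1.
(q) alone gives q = 1.
(s) alone gives s = 1.
(~r) alone gives r = 0.
But (r) is also a unit clause — contradiction.
So every satisfying assignment has p = False.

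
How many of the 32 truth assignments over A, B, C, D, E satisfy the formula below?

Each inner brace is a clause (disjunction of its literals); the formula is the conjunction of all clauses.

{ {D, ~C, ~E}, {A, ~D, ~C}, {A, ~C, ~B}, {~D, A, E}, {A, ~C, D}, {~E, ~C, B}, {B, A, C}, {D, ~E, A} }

There are 2^5 = 32 truth assignments over (A, B, C, D, E).
Split on A. With A = 1, the clauses containing A are satisfied and ~A drops from the rest; 13 of the 2^4 = 16 assignments to the other variables satisfy what remains.
With A = 0, by the same count on the reduced clause set, 2 assignments work.
Total: 13 + 2 = 15.

15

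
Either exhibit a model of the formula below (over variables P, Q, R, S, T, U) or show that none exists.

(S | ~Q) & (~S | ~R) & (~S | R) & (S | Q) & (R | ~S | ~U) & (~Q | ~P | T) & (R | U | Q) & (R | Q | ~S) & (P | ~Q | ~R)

Suppose S = 1.
(~R) alone gives R = 0.
Now (R) is unsatisfied and unit — conflict.
Backtrack on S: now try S = 0.
(~Q) alone gives Q = 0.
Now (Q) is unsatisfied and unit — conflict.
Both values of S lead to a conflict.

UNSATISFIABLE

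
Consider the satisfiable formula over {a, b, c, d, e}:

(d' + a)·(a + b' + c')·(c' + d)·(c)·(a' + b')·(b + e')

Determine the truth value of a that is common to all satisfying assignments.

Suppose a = 0.
From the singleton clause (d'), d = 0.
From the singleton clause (c'), c = 0.
That conflicts with the unit clause (c).
So every satisfying assignment has a = True.

True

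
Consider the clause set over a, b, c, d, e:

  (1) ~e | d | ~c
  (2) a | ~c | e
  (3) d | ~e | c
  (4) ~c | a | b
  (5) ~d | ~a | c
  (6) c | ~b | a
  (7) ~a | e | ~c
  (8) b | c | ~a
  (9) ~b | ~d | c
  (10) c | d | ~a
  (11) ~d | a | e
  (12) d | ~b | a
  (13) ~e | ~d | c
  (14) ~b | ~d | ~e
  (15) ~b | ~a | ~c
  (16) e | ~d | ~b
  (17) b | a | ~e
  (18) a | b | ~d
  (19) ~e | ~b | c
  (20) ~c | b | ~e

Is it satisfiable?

Branch on e: set e = 0.
Branch on a: set a = 0.
Unit clause (~c) forces c = 0.
Unit clause (~b) forces b = 0.
Unit clause (~d) forces d = 0.
Every clause now holds.
A satisfying assignment: a=0; b=0; c=0; d=0; e=0.

Yes, satisfiable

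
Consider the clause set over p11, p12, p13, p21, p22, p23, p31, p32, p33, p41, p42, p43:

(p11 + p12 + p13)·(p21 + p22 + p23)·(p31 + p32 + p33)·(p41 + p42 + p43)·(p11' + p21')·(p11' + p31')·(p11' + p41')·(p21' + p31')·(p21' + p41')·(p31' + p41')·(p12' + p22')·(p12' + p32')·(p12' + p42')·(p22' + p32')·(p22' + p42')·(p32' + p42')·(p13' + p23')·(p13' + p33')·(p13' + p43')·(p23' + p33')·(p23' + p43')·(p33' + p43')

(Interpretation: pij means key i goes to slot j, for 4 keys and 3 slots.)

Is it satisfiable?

Unsatisfiable

Case p11 = 0:
Case p12 = 1:
Unit clause (p22') forces p22 = 0.
Unit clause (p32') forces p32 = 0.
Unit clause (p42') forces p42 = 0.
Case p21 = 1:
Unit clause (p31') forces p31 = 0.
Unit clause (p33) forces p33 = 1.
Unit clause (p41') forces p41 = 0.
Unit clause (p43) forces p43 = 1.
Now (p43') is unsatisfied and unit — conflict.
Undo p21 and try p21 = 0.
Unit clause (p23) forces p23 = 1.
Unit clause (p13') forces p13 = 0.
Unit clause (p33') forces p33 = 0.
Unit clause (p31) forces p31 = 1.
Unit clause (p41') forces p41 = 0.
Unit clause (p43) forces p43 = 1.
Now (p43') is unsatisfied and unit — conflict.
Neither p21 = 1 nor p21 = 0 works.
Undo p12 and try p12 = 0.
Unit clause (p13) forces p13 = 1.
Unit clause (p23') forces p23 = 0.
Unit clause (p33') forces p33 = 0.
Unit clause (p43') forces p43 = 0.
Case p21 = 1:
Unit clause (p31') forces p31 = 0.
Unit clause (p32) forces p32 = 1.
Unit clause (p41') forces p41 = 0.
Unit clause (p42) forces p42 = 1.
Now (p42') is unsatisfied and unit — conflict.
Undo p21 and try p21 = 0.
Unit clause (p22) forces p22 = 1.
Unit clause (p32') forces p32 = 0.
Unit clause (p31) forces p31 = 1.
Unit clause (p41') forces p41 = 0.
Unit clause (p42) forces p42 = 1.
Now (p42') is unsatisfied and unit — conflict.
Neither p21 = 1 nor p21 = 0 works.
Neither p12 = 1 nor p12 = 0 works.
Undo p11 and try p11 = 1.
Unit clause (p21') forces p21 = 0.
Unit clause (p31') forces p31 = 0.
Unit clause (p41') forces p41 = 0.
Case p22 = 1:
Unit clause (p12') forces p12 = 0.
Unit clause (p32') forces p32 = 0.
Unit clause (p33) forces p33 = 1.
Unit clause (p42') forces p42 = 0.
Unit clause (p43) forces p43 = 1.
Now (p43') is unsatisfied and unit — conflict.
Undo p22 and try p22 = 0.
Unit clause (p23) forces p23 = 1.
Unit clause (p13') forces p13 = 0.
Unit clause (p33') forces p33 = 0.
Unit clause (p32) forces p32 = 1.
Unit clause (p12') forces p12 = 0.
Unit clause (p42') forces p42 = 0.
Unit clause (p43) forces p43 = 1.
Now (p43') is unsatisfied and unit — conflict.
Neither p22 = 1 nor p22 = 0 works.
Neither p11 = 1 nor p11 = 0 works.
No assignment satisfies every clause.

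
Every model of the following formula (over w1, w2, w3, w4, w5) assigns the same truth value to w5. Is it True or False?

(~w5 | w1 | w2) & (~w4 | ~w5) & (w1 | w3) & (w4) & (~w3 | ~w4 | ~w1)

Suppose w5 = 1.
The clause (~w4) is unit, so w4 = 0.
Now (w4) is unsatisfied and unit — conflict.
So every satisfying assignment has w5 = False.

False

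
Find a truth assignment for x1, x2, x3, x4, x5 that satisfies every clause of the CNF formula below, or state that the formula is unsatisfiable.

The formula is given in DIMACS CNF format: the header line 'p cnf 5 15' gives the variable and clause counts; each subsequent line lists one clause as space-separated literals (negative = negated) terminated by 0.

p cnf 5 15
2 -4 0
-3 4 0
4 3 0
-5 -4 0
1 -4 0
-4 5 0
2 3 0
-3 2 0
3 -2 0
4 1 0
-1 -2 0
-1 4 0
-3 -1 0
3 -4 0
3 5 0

Branch on x2: set x2 = True.
The clause (x3) is unit, so x3 = True.
The clause (x4) is unit, so x4 = True.
The clause (¬x5) is unit, so x5 = False.
But (x5) is also a unit clause — contradiction.
Undo x2 and try x2 = False.
The clause (¬x4) is unit, so x4 = False.
The clause (¬x3) is unit, so x3 = False.
But (x3) is also a unit clause — contradiction.
Both values of x2 lead to a conflict.

UNSATISFIABLE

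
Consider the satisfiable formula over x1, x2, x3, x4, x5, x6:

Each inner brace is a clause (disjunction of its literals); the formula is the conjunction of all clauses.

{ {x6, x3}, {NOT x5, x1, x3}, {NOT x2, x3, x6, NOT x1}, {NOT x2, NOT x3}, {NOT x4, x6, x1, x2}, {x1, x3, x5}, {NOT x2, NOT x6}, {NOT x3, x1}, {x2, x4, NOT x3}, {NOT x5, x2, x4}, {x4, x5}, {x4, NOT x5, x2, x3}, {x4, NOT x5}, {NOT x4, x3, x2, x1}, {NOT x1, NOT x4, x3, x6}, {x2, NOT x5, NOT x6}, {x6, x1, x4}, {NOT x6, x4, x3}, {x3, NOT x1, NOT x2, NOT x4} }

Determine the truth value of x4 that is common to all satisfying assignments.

Suppose x4 = false.
(x5) alone gives x5 = true.
Now (NOT x5) is unsatisfied and unit — conflict.
So every satisfying assignment has x4 = True.

True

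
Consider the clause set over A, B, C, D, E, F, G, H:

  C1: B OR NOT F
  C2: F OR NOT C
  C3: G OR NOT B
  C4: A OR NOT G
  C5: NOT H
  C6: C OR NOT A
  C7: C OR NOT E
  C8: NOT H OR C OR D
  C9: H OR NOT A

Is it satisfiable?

Yes

The clause (NOT H) is unit, so H = false.
The clause (NOT A) is unit, so A = false.
The clause (NOT G) is unit, so G = false.
The clause (NOT B) is unit, so B = false.
The clause (NOT F) is unit, so F = false.
The clause (NOT C) is unit, so C = false.
The clause (NOT E) is unit, so E = false.
Every clause is now satisfied; D is unconstrained.
A satisfying assignment: A: false,  B: false,  C: false,  D: false,  E: false,  F: false,  G: false,  H: false.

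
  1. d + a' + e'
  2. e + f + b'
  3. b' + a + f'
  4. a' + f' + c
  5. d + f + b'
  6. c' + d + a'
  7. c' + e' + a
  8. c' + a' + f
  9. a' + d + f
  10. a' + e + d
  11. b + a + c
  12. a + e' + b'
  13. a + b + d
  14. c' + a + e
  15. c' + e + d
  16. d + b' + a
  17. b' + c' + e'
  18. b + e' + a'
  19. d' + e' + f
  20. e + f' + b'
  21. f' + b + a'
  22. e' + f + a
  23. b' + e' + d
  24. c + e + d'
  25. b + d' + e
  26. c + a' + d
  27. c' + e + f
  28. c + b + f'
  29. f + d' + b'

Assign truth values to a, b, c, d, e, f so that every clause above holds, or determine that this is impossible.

UNSATISFIABLE

Branch on d: set d = 1.
Branch on e: set e = 0.
Unit clause (c) forces c = 1.
Unit clause (a) forces a = 1.
Unit clause (f) forces f = 1.
Unit clause (b') forces b = 0.
That conflicts with the unit clause (b).
So e must be the other value — set e = 1.
Unit clause (f) forces f = 1.
Branch on b: set b = 0.
Unit clause (a') forces a = 0.
Unit clause (c') forces c = 0.
That conflicts with the unit clause (c).
So b must be the other value — set b = 1.
Unit clause (a) forces a = 1.
Unit clause (c) forces c = 1.
That conflicts with the unit clause (c').
Both values of b lead to a conflict.
Both values of e lead to a conflict.
So d must be the other value — set d = 0.
Branch on a: set a = 0.
Unit clause (b) forces b = 1.
That conflicts with the unit clause (b').
So a must be the other value — set a = 1.
Unit clause (e') forces e = 0.
That conflicts with the unit clause (e).
Both values of a lead to a conflict.
Both values of d lead to a conflict.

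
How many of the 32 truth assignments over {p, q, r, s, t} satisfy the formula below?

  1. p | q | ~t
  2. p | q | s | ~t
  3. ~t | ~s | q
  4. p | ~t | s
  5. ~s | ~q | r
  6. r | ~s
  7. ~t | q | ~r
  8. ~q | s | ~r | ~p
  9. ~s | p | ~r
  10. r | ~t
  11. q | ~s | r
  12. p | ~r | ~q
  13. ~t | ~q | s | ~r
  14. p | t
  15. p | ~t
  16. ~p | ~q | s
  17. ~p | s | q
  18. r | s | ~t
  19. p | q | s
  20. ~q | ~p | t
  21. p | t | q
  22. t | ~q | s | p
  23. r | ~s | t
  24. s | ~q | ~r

There are 2^5 = 32 truth assignments over (p, q, r, s, t).
Split on p. With p = 1, the clauses containing p are satisfied and ~p drops from the rest; 2 of the 2^4 = 16 assignments to the other variables satisfy what remains.
With p = 0, by the same count on the reduced clause set, 0 assignments work.
Total: 2 + 0 = 2.

2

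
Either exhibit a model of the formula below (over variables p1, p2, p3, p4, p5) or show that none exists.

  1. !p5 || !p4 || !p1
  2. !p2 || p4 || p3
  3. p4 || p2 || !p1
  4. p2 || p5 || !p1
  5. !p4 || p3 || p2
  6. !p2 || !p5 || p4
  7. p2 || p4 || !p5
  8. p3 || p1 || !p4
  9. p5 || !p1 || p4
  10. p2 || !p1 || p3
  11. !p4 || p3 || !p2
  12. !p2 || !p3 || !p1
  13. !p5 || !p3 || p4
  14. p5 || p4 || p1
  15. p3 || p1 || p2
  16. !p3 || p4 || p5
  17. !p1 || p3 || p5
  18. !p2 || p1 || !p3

Case p5 = true:
Case p4 = true:
Unit clause (!p1) forces p1 = false.
Unit clause (p3) forces p3 = true.
Unit clause (!p2) forces p2 = false.
All clauses are satisfied.

p1 ↦ false; p2 ↦ false; p3 ↦ true; p4 ↦ true; p5 ↦ true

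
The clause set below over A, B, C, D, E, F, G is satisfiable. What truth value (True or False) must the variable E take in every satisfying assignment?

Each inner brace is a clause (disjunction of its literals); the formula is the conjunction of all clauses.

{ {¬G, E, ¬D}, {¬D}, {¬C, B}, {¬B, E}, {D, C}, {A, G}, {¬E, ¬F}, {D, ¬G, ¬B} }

Suppose E = False.
From the singleton clause (¬D), D = False.
From the singleton clause (¬B), B = False.
From the singleton clause (¬C), C = False.
That conflicts with the unit clause (C).
So every satisfying assignment has E = True.

True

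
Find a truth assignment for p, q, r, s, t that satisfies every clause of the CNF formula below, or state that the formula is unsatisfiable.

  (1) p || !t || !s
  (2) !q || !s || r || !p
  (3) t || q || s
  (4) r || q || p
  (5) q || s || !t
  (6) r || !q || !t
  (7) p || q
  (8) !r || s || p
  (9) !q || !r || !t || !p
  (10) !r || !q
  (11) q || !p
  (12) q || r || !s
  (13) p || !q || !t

p: false, q: true, r: false, s: true, t: false

Branch on p: set p = false.
Unit clause (q) forces q = true.
Unit clause (!r) forces r = false.
Unit clause (!t) forces t = false.
No clause remains; s is free.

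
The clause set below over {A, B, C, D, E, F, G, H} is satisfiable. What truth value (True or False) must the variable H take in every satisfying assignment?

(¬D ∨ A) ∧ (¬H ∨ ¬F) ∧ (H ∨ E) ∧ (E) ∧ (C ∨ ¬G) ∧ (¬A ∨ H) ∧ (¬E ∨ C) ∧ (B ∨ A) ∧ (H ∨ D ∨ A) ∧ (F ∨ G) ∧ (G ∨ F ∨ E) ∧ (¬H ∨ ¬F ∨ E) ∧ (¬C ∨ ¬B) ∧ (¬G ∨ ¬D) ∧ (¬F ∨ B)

Suppose H = False.
(E) alone gives E = True.
(¬A) alone gives A = False.
(¬D) alone gives D = False.
But (D) is also a unit clause — contradiction.
So every satisfying assignment has H = True.

True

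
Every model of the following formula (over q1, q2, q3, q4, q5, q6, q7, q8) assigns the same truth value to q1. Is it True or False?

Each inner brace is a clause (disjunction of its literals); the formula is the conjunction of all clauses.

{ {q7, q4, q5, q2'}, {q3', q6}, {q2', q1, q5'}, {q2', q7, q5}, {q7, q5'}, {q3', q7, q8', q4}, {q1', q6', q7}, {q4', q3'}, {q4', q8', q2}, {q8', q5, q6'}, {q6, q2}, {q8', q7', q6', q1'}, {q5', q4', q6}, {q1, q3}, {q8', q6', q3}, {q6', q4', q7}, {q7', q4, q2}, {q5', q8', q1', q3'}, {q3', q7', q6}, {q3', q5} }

True

Suppose q1 = 0.
(q3) alone gives q3 = 1.
(q6) alone gives q6 = 1.
(q4') alone gives q4 = 0.
(q5) alone gives q5 = 1.
(q2') alone gives q2 = 0.
(q7) alone gives q7 = 1.
But (q7') is also a unit clause — contradiction.
So every satisfying assignment has q1 = True.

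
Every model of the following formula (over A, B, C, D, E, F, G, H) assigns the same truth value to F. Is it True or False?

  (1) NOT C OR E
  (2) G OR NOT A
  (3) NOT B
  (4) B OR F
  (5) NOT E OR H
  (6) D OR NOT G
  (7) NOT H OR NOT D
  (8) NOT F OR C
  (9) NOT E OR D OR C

True

Suppose F = false.
From the singleton clause (NOT B), B = false.
Now (B) is unsatisfied and unit — conflict.
So every satisfying assignment has F = True.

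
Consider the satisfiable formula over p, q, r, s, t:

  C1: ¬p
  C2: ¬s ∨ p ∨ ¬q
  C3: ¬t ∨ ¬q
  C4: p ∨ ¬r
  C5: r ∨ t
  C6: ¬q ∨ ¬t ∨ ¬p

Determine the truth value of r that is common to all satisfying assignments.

Suppose r = True.
(¬p) alone gives p = False.
Now (p) is unsatisfied and unit — conflict.
So every satisfying assignment has r = False.

False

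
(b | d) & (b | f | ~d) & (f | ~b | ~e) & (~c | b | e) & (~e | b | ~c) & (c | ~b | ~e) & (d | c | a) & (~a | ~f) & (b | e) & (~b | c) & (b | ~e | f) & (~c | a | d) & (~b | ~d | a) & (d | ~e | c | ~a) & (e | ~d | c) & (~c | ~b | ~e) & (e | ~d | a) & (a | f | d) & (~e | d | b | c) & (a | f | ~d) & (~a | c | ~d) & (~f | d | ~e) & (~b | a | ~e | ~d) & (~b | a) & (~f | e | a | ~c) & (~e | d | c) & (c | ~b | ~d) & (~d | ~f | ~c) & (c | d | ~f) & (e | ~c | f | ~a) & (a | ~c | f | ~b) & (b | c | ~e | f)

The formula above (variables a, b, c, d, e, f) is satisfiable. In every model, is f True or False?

Suppose f = 0.
Branch on b: set b = 1.
(~e) alone gives e = 0.
(c) alone gives c = 1.
(a) alone gives a = 1.
That conflicts with the unit clause (~a).
Undo b and try b = 0.
(d) alone gives d = 1.
That conflicts with the unit clause (~d).
Both values of b lead to a conflict.
So every satisfying assignment has f = True.

True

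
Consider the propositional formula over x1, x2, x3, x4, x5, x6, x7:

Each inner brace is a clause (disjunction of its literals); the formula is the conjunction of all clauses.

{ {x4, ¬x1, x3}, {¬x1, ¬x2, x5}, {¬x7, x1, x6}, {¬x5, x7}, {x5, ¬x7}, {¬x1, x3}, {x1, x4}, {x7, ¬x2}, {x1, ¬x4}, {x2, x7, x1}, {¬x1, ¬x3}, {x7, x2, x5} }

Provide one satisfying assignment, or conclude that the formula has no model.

UNSATISFIABLE

Case x5 = False:
(¬x7) alone gives x7 = False.
(¬x2) alone gives x2 = False.
But (x2) is also a unit clause — contradiction.
Undo x5 and try x5 = True.
(x7) alone gives x7 = True.
Case x1 = True:
(x3) alone gives x3 = True.
But (¬x3) is also a unit clause — contradiction.
Undo x1 and try x1 = False.
(x6) alone gives x6 = True.
(x4) alone gives x4 = True.
But (¬x4) is also a unit clause — contradiction.
Both values of x1 lead to a conflict.
Both values of x5 lead to a conflict.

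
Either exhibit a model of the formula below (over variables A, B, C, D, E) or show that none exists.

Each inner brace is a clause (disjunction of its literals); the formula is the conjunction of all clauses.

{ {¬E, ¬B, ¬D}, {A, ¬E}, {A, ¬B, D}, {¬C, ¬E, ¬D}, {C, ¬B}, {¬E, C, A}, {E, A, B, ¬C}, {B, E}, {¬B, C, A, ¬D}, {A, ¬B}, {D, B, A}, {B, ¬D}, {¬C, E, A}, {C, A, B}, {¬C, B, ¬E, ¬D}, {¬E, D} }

A=True, B=True, C=True, D=False, E=False

Suppose A = True.
Suppose C = True.
Suppose E = False.
From the singleton clause (B), B = True.
All clauses hold; D can take either value.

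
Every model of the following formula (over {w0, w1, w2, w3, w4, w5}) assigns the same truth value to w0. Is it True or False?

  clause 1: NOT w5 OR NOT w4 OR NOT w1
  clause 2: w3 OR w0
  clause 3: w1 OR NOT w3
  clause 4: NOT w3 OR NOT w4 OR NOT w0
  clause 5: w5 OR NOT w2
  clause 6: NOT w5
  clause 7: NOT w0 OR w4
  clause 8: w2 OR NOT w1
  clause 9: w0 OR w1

True

Suppose w0 = false.
The clause (w3) is unit, so w3 = true.
The clause (w1) is unit, so w1 = true.
The clause (NOT w5) is unit, so w5 = false.
The clause (NOT w2) is unit, so w2 = false.
That conflicts with the unit clause (w2).
So every satisfying assignment has w0 = True.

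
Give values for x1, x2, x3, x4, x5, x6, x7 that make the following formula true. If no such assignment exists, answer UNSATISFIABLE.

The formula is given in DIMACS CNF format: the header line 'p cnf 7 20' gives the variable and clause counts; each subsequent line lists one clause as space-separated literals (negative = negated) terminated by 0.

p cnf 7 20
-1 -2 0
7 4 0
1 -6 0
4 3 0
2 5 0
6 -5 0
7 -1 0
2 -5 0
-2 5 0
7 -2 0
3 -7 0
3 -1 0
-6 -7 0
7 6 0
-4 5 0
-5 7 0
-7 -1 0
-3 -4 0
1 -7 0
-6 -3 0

Try x1 = False.
Unit clause (¬x6) forces x6 = False.
Unit clause (¬x5) forces x5 = False.
Unit clause (x2) forces x2 = True.
Now (¬x2) is unsatisfied and unit — conflict.
That branch fails; take x1 = True instead.
Unit clause (¬x2) forces x2 = False.
Unit clause (x5) forces x5 = True.
Now (¬x5) is unsatisfied and unit — conflict.
Either choice for x1 ends in contradiction.

UNSATISFIABLE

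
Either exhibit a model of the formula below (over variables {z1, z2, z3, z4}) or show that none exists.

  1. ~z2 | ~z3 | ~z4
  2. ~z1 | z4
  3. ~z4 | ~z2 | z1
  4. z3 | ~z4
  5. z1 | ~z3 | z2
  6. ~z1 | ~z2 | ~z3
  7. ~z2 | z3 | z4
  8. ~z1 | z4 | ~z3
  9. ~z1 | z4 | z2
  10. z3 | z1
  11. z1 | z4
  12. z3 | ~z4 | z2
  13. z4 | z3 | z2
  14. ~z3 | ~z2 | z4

Branch on z1: set z1 = 1.
The clause (z4) is unit, so z4 = 1.
The clause (z3) is unit, so z3 = 1.
The clause (~z2) is unit, so z2 = 0.
Every clause now holds.

z1=1; z2=0; z3=1; z4=1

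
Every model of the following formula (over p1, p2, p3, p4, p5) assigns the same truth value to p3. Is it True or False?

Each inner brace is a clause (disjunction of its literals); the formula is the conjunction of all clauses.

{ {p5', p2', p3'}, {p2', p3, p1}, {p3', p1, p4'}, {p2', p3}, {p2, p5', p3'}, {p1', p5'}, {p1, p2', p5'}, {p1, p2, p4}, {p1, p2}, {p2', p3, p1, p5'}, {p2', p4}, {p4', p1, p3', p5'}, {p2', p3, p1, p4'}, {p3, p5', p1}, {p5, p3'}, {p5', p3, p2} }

Suppose p3 = 1.
From the singleton clause (p5), p5 = 1.
From the singleton clause (p2'), p2 = 0.
Now (p2) is unsatisfied and unit — conflict.
So every satisfying assignment has p3 = False.

False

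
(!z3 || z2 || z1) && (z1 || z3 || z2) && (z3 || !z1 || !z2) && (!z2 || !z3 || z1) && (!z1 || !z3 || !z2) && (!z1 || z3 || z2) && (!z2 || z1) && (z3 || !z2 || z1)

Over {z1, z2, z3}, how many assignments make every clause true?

There are 2^3 = 8 truth assignments over (z1, z2, z3).
Check each against the 8 clauses (columns in the order z1, z2, z3):
  F F F  ✗ fails (z1 || z3 || z2)
  F F T  ✗ fails (!z3 || z2 || z1)
  F T F  ✗ fails (!z2 || z1)
  F T T  ✗ fails (!z2 || !z3 || z1)
  T F F  ✗ fails (!z1 || z3 || z2)
  T F T  ✓ satisfies all
  T T F  ✗ fails (z3 || !z1 || !z2)
  T T T  ✗ fails (!z1 || !z3 || !z2)
1 of the 8 rows is a model.

1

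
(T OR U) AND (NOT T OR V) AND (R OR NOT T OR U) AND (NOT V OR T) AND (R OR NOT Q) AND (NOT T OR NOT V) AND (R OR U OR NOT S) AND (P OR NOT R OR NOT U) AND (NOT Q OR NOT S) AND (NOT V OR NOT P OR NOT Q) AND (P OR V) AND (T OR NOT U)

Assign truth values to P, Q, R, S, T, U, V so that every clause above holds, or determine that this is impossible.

UNSATISFIABLE

Suppose T = true.
(V) alone gives V = true.
That conflicts with the unit clause (NOT V).
Backtrack on T: now try T = false.
(U) alone gives U = true.
That conflicts with the unit clause (NOT U).
Either choice for T ends in contradiction.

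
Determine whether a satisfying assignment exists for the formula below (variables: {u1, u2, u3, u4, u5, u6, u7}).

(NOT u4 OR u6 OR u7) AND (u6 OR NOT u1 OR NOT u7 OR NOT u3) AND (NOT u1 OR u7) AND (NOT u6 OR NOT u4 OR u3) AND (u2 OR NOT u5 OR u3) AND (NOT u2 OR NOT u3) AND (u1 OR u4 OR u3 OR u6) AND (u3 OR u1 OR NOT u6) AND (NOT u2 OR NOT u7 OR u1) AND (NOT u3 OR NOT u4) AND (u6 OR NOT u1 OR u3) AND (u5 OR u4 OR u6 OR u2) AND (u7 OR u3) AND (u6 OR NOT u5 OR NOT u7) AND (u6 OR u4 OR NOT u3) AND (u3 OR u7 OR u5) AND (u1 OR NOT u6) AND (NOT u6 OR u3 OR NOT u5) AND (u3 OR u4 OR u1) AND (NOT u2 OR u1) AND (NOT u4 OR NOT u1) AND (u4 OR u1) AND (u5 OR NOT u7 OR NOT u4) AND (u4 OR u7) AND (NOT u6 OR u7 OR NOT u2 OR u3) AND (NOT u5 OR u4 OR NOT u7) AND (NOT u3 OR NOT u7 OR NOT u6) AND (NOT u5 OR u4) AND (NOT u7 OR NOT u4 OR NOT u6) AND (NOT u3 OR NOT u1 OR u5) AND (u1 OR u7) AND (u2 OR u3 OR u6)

Yes

Suppose u1 = true.
Unit clause (u7) forces u7 = true.
Unit clause (NOT u4) forces u4 = false.
Unit clause (NOT u5) forces u5 = false.
Unit clause (NOT u3) forces u3 = false.
Unit clause (u6) forces u6 = true.
All clauses hold; u2 can take either value.
A satisfying assignment: u1 ↦ true; u2 ↦ false; u3 ↦ false; u4 ↦ false; u5 ↦ false; u6 ↦ true; u7 ↦ true.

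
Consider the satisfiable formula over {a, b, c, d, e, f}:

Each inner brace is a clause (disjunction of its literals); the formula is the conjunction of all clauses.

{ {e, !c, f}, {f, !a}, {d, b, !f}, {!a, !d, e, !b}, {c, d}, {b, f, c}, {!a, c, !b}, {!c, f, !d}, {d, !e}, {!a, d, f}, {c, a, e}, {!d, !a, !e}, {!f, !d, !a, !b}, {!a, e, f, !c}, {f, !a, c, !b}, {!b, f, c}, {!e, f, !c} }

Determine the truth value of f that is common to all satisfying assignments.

True

Suppose f = false.
The clause (!a) is unit, so a = false.
Case e = true:
The clause (d) is unit, so d = true.
The clause (!c) is unit, so c = false.
The clause (b) is unit, so b = true.
That conflicts with the unit clause (!b).
Backtrack on e: now try e = false.
The clause (!c) is unit, so c = false.
That conflicts with the unit clause (c).
Either choice for e ends in contradiction.
So every satisfying assignment has f = True.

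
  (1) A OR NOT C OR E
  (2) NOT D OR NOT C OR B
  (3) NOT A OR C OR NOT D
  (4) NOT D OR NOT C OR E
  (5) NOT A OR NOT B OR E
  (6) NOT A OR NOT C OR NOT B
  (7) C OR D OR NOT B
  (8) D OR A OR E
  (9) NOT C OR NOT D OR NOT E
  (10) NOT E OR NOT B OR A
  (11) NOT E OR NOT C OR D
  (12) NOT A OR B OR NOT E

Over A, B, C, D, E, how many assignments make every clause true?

There are 2^5 = 32 truth assignments over (A, B, C, D, E).
Split on D. With D = true, the clauses containing D are satisfied and NOT D drops from the rest; 3 of the 2^4 = 16 assignments to the other variables satisfy what remains.
With D = false, by the same count on the reduced clause set, 3 assignments work.
(One model: A=F, B=F, C=F, D=F, E=T.)
Total: 3 + 3 = 6.

6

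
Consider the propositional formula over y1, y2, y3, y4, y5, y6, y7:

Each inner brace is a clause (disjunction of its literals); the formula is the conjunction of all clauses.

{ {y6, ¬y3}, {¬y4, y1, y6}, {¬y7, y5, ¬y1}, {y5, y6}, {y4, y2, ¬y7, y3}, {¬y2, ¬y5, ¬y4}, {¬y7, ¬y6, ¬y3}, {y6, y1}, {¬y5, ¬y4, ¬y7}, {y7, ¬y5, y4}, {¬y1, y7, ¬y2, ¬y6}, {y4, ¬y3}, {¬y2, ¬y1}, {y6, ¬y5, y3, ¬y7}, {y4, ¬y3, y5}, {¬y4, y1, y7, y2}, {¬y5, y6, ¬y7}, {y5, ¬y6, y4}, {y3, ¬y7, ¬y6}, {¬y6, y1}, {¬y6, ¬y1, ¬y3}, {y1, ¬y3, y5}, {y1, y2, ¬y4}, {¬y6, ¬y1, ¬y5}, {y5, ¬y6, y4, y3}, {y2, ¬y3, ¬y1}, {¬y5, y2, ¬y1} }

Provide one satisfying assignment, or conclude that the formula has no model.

y1: True, y2: False, y3: False, y4: True, y5: False, y6: True, y7: False

Suppose y6 = True.
From the singleton clause (y1), y1 = True.
From the singleton clause (¬y2), y2 = False.
From the singleton clause (¬y3), y3 = False.
From the singleton clause (¬y7), y7 = False.
From the singleton clause (¬y5), y5 = False.
From the singleton clause (y4), y4 = True.
Every clause now holds.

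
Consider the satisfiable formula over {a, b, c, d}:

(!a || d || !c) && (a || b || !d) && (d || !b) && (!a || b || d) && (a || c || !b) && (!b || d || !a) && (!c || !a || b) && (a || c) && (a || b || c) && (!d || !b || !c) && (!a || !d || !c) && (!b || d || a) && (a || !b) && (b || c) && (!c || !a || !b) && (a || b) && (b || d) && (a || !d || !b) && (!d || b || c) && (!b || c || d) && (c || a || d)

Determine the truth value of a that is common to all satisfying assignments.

True

Suppose a = false.
(c) alone gives c = true.
(!b) alone gives b = false.
But (b) is also a unit clause — contradiction.
So every satisfying assignment has a = True.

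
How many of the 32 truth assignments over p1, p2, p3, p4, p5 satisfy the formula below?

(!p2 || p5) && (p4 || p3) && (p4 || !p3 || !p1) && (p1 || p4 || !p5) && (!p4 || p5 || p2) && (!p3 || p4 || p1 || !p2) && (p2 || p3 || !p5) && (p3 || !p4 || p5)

There are 2^5 = 32 truth assignments over (p1, p2, p3, p4, p5).
Split on p3. With p3 = true, the clauses containing p3 are satisfied and !p3 drops from the rest; 5 of the 2^4 = 16 assignments to the other variables satisfy what remains.
With p3 = false, by the same count on the reduced clause set, 2 assignments work.
(One model: p1=F, p2=F, p3=T, p4=F, p5=F.)
Total: 5 + 2 = 7.

7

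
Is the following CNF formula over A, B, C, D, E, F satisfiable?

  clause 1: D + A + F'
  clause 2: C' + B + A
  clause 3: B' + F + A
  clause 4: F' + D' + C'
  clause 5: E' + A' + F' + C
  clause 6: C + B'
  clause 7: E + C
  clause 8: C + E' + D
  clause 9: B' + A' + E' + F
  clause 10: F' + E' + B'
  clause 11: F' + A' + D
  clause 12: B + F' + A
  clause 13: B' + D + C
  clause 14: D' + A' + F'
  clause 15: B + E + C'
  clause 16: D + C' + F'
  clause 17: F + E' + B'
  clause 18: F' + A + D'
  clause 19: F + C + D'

Satisfiable

Try C = 1.
Try B = 1.
Try F = 0.
From the singleton clause (A), A = 1.
From the singleton clause (E'), E = 0.
All clauses hold; D can take either value.
A satisfying assignment: A: 1; B: 1; C: 1; D: 1; E: 0; F: 0.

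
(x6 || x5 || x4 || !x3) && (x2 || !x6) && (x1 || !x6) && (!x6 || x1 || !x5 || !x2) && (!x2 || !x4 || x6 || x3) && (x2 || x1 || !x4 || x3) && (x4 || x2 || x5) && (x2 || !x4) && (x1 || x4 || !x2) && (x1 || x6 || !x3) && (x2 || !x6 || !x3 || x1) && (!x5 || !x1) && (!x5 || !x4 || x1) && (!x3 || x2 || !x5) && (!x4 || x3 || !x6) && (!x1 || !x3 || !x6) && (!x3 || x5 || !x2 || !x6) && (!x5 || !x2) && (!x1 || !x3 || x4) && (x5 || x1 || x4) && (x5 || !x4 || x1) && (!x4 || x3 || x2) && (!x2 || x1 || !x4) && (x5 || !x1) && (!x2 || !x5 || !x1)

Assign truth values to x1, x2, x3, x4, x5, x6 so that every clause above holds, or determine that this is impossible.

x1 ↦ false,  x2 ↦ false,  x3 ↦ false,  x4 ↦ false,  x5 ↦ true,  x6 ↦ false

Suppose x2 = false.
Unit clause (!x6) forces x6 = false.
Unit clause (!x4) forces x4 = false.
Unit clause (x5) forces x5 = true.
Unit clause (!x1) forces x1 = false.
Unit clause (!x3) forces x3 = false.
Every clause now holds.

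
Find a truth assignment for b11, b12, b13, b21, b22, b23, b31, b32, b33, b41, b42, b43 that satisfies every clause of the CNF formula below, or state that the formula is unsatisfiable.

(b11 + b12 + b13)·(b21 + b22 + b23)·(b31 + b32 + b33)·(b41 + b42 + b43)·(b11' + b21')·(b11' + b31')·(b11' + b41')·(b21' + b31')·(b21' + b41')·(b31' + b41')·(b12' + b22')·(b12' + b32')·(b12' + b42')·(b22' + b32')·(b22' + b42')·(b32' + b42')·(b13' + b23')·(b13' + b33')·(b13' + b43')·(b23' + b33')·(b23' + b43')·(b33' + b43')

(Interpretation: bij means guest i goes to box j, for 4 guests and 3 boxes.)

UNSATISFIABLE

Branch on b11: set b11 = 0.
Branch on b12: set b12 = 1.
From the singleton clause (b22'), b22 = 0.
From the singleton clause (b32'), b32 = 0.
From the singleton clause (b42'), b42 = 0.
Branch on b21: set b21 = 1.
From the singleton clause (b31'), b31 = 0.
From the singleton clause (b33), b33 = 1.
From the singleton clause (b41'), b41 = 0.
From the singleton clause (b43), b43 = 1.
Now (b43') is unsatisfied and unit — conflict.
So b21 must be the other value — set b21 = 0.
From the singleton clause (b23), b23 = 1.
From the singleton clause (b13'), b13 = 0.
From the singleton clause (b33'), b33 = 0.
From the singleton clause (b31), b31 = 1.
From the singleton clause (b41'), b41 = 0.
From the singleton clause (b43), b43 = 1.
Now (b43') is unsatisfied and unit — conflict.
Either choice for b21 ends in contradiction.
So b12 must be the other value — set b12 = 0.
From the singleton clause (b13), b13 = 1.
From the singleton clause (b23'), b23 = 0.
From the singleton clause (b33'), b33 = 0.
From the singleton clause (b43'), b43 = 0.
Branch on b21: set b21 = 1.
From the singleton clause (b31'), b31 = 0.
From the singleton clause (b32), b32 = 1.
From the singleton clause (b41'), b41 = 0.
From the singleton clause (b42), b42 = 1.
Now (b42') is unsatisfied and unit — conflict.
So b21 must be the other value — set b21 = 0.
From the singleton clause (b22), b22 = 1.
From the singleton clause (b32'), b32 = 0.
From the singleton clause (b31), b31 = 1.
From the singleton clause (b41'), b41 = 0.
From the singleton clause (b42), b42 = 1.
Now (b42') is unsatisfied and unit — conflict.
Either choice for b21 ends in contradiction.
Either choice for b12 ends in contradiction.
So b11 must be the other value — set b11 = 1.
From the singleton clause (b21'), b21 = 0.
From the singleton clause (b31'), b31 = 0.
From the singleton clause (b41'), b41 = 0.
Branch on b22: set b22 = 1.
From the singleton clause (b12'), b12 = 0.
From the singleton clause (b32'), b32 = 0.
From the singleton clause (b33), b33 = 1.
From the singleton clause (b42'), b42 = 0.
From the singleton clause (b43), b43 = 1.
Now (b43') is unsatisfied and unit — conflict.
So b22 must be the other value — set b22 = 0.
From the singleton clause (b23), b23 = 1.
From the singleton clause (b13'), b13 = 0.
From the singleton clause (b33'), b33 = 0.
From the singleton clause (b32), b32 = 1.
From the singleton clause (b12'), b12 = 0.
From the singleton clause (b42'), b42 = 0.
From the singleton clause (b43), b43 = 1.
Now (b43') is unsatisfied and unit — conflict.
Either choice for b22 ends in contradiction.
Either choice for b11 ends in contradiction.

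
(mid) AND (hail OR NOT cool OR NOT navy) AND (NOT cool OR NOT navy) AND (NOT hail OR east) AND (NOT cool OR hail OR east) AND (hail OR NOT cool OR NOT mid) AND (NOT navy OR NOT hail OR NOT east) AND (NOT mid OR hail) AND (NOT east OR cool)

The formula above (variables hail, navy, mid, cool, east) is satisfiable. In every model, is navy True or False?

False

Suppose navy = true.
Unit clause (mid) forces mid = true.
Unit clause (NOT cool) forces cool = false.
Unit clause (hail) forces hail = true.
Unit clause (east) forces east = true.
That conflicts with the unit clause (NOT east).
So every satisfying assignment has navy = False.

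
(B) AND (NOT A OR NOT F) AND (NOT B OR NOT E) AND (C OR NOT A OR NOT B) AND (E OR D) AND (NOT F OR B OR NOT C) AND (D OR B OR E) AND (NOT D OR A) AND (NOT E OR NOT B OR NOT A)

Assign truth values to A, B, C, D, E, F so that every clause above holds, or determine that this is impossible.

A=true, B=true, C=true, D=true, E=false, F=false

From the singleton clause (B), B = true.
From the singleton clause (NOT E), E = false.
From the singleton clause (D), D = true.
From the singleton clause (A), A = true.
From the singleton clause (NOT F), F = false.
From the singleton clause (C), C = true.
All clauses are satisfied.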